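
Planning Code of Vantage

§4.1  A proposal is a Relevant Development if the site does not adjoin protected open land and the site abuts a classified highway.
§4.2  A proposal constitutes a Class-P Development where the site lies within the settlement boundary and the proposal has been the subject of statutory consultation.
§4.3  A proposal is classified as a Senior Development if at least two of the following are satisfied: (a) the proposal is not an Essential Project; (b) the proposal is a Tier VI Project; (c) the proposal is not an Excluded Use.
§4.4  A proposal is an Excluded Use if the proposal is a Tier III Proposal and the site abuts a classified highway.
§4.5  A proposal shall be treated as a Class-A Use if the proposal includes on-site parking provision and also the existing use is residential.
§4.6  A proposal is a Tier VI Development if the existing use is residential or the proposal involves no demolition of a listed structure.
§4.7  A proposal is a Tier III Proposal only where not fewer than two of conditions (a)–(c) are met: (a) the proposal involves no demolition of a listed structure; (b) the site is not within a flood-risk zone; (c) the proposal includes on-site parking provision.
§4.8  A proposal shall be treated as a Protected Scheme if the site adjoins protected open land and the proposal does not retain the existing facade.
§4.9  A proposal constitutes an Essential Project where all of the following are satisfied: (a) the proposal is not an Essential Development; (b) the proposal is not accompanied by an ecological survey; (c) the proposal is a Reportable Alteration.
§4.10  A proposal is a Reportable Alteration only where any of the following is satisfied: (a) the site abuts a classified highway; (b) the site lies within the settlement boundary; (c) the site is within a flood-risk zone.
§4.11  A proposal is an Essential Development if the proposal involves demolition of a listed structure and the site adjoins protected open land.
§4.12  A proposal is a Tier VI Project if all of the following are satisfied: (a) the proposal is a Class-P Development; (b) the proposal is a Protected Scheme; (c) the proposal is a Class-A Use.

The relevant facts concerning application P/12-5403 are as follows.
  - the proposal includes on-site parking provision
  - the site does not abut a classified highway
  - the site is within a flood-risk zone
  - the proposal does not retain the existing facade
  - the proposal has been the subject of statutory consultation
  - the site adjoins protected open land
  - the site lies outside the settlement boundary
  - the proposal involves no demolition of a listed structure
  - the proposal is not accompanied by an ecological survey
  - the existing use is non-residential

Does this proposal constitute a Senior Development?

No

Under §4.11: the proposal involves demolition of a listed structure? no; and the site adjoins protected open land? yes. So the proposal is not an Essential Development.
Under §4.10: the site abuts a classified highway? no; or the site lies within the settlement boundary? no; or the site is within a flood-risk zone? yes. So the proposal is a Reportable Alteration.
Under §4.9: not an Essential Development (§4.11)? yes; and the proposal is not accompanied by an ecological survey? yes; and Reportable Alteration (§4.10)? yes. So the proposal is an Essential Project.
Under §4.2: the site lies within the settlement boundary? no; and the proposal has been the subject of statutory consultation? yes. So the proposal is not a Class-P Development.
Under §4.8: the site adjoins protected open land? yes; and the proposal does not retain the existing facade? yes. So the proposal is a Protected Scheme.
Under §4.5: the proposal includes on-site parking provision? yes; and the existing use is residential? no. So the proposal is not a Class-A Use.
Under §4.12: Class-P Development (§4.2)? no; and Protected Scheme (§4.8)? yes; and Class-A Use (§4.5)? no. So the proposal is not a Tier VI Project.
Under §4.7: the proposal involves no demolition of a listed structure? yes; the site is not within a flood-risk zone? no; the proposal includes on-site parking provision? yes — 2 of 3 hold (need ≥2) → satisfied.
Under §4.4: Tier III Proposal (§4.7)? yes; and the site abuts a classified highway? no. So the proposal is not an Excluded Use.
Under §4.3: not an Essential Project (§4.9)? no; Tier VI Project (§4.12)? no; not an Excluded Use (§4.4)? yes — 1 of 3 hold (need ≥2) → not satisfied.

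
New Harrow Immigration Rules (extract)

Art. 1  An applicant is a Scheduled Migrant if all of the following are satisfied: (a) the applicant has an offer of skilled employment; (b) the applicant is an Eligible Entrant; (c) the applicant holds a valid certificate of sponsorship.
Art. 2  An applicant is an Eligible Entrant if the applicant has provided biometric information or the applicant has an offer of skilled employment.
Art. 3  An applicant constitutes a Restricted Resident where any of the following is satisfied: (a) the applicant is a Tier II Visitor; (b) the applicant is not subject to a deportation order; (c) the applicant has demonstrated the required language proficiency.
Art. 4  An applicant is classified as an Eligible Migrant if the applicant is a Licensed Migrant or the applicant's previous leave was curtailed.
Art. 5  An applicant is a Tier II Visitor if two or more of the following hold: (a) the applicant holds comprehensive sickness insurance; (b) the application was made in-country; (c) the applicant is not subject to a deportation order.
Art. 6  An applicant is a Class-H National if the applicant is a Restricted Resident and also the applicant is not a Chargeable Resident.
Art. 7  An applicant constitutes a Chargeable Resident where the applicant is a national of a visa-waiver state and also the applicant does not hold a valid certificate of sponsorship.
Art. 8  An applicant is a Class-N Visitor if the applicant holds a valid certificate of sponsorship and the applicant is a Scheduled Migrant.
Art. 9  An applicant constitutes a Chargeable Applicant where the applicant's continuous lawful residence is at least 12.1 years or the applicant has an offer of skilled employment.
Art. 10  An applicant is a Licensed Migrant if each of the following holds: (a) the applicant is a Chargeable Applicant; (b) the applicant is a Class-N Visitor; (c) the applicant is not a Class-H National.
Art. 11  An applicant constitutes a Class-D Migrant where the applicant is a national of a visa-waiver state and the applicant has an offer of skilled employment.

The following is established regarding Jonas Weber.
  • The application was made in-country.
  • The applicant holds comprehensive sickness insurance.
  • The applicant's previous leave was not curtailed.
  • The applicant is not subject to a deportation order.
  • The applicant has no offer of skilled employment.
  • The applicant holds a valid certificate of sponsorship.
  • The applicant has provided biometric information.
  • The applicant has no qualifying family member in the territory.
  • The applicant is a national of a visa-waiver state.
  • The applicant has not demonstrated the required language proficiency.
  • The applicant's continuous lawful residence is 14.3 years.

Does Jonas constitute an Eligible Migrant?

No

Under article 9: applicant's continuous lawful residence: 14.3 years ≥ 12.1 years? yes; or the applicant has an offer of skilled employment? no. So the applicant is a Chargeable Applicant.
Under article 2: the applicant has provided biometric information? yes; or the applicant has an offer of skilled employment? no. So the applicant is an Eligible Entrant.
Under article 1: the applicant has an offer of skilled employment? no; and Eligible Entrant (article 2)? yes; and the applicant holds a valid certificate of sponsorship? yes. So the applicant is not a Scheduled Migrant.
Under article 8: the applicant holds a valid certificate of sponsorship? yes; and Scheduled Migrant (article 1)? no. So the applicant is not a Class-N Visitor.
Under article 5: the applicant holds comprehensive sickness insurance? yes; the application was made in-country? yes; the applicant is not subject to a deportation order? yes — 3 of 3 hold (need ≥2) → satisfied.
Under article 3: Tier II Visitor (article 5)? yes; or the applicant is not subject to a deportation order? yes; or the applicant has demonstrated the required language proficiency? no. So the applicant is a Restricted Resident.
Under article 7: the applicant is a national of a visa-waiver state? yes; and the applicant does not hold a valid certificate of sponsorship? no. So the applicant is not a Chargeable Resident.
Under article 6: Restricted Resident (article 3)? yes; and not a Chargeable Resident (article 7)? yes. So the applicant is a Class-H National.
Under article 10: Chargeable Applicant (article 9)? yes; and Class-N Visitor (article 8)? no; and not a Class-H National (article 6)? no. So the applicant is not a Licensed Migrant.
Under article 4: Licensed Migrant (article 10)? no; or the applicant's previous leave was curtailed? no. So the applicant is not an Eligible Migrant.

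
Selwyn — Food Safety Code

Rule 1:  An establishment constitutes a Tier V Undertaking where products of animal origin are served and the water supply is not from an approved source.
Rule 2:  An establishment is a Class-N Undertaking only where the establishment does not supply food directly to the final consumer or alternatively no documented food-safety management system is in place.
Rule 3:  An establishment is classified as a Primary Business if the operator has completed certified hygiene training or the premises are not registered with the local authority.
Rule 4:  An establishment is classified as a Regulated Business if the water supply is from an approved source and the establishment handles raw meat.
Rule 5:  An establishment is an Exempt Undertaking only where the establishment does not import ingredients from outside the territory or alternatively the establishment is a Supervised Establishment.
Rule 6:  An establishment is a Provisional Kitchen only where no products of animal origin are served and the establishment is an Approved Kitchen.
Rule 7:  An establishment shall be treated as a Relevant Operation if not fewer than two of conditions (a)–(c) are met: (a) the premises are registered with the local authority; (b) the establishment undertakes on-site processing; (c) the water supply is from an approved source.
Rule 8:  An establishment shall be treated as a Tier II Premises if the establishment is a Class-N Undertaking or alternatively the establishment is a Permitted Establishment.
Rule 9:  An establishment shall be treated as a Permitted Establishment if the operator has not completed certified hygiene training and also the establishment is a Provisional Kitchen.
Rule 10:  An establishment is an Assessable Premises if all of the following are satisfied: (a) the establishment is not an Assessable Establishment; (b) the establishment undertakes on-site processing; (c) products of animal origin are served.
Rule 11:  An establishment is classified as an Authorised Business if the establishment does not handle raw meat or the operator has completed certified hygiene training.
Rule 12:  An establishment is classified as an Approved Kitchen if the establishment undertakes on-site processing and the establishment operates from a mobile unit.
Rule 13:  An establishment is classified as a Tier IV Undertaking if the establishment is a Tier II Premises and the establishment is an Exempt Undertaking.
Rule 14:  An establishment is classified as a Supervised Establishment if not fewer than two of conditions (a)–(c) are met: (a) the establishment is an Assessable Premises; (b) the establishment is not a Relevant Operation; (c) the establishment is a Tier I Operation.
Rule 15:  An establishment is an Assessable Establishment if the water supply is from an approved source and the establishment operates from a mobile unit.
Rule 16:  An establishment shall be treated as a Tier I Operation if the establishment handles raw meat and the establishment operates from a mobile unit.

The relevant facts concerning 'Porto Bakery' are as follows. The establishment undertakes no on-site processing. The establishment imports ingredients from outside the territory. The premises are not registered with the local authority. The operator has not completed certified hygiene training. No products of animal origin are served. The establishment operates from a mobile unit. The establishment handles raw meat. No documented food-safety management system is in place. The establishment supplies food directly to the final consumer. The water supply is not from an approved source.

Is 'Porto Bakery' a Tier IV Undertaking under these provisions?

rule 2 — Class-N Undertaking: [the establishment does not supply food directly to the final consumer? no] OR [no documented food-safety management system is in place? yes] → satisfied.
rule 12 — Approved Kitchen: [the establishment undertakes on-site processing? no] AND [the establishment operates from a mobile unit? yes] → not satisfied.
rule 6 — Provisional Kitchen: [no products of animal origin are served? yes] AND [Approved Kitchen (rule 12)? no] → not satisfied.
rule 9 — Permitted Establishment: [the operator has not completed certified hygiene training? yes] AND [Provisional Kitchen (rule 6)? no] → not satisfied.
rule 8 — Tier II Premises: [Class-N Undertaking (rule 2)? yes] OR [Permitted Establishment (rule 9)? no] → satisfied.
rule 15 — Assessable Establishment: [the water supply is from an approved source? no] AND [the establishment operates from a mobile unit? yes] → not satisfied.
rule 10 — Assessable Premises: [not an Assessable Establishment (rule 15)? yes] AND [the establishment undertakes on-site processing? no] AND [products of animal origin are served? no] → not satisfied.
rule 7 — Relevant Operation: the premises are registered with the local authority? no; the establishment undertakes on-site processing? no; the water supply is from an approved source? no — 0 of 3 hold (need ≥2) → not satisfied.
rule 16 — Tier I Operation: [the establishment handles raw meat? yes] AND [the establishment operates from a mobile unit? yes] → satisfied.
rule 14 — Supervised Establishment: Assessable Premises (rule 10)? no; not a Relevant Operation (rule 7)? yes; Tier I Operation (rule 16)? yes — 2 of 3 hold (need ≥2) → satisfied.
rule 5 — Exempt Undertaking: [the establishment does not import ingredients from outside the territory? no] OR [Supervised Establishment (rule 14)? yes] → satisfied.
rule 13 — Tier IV Undertaking: [Tier II Premises (rule 8)? yes] AND [Exempt Undertaking (rule 5)? yes] → satisfied.

Yes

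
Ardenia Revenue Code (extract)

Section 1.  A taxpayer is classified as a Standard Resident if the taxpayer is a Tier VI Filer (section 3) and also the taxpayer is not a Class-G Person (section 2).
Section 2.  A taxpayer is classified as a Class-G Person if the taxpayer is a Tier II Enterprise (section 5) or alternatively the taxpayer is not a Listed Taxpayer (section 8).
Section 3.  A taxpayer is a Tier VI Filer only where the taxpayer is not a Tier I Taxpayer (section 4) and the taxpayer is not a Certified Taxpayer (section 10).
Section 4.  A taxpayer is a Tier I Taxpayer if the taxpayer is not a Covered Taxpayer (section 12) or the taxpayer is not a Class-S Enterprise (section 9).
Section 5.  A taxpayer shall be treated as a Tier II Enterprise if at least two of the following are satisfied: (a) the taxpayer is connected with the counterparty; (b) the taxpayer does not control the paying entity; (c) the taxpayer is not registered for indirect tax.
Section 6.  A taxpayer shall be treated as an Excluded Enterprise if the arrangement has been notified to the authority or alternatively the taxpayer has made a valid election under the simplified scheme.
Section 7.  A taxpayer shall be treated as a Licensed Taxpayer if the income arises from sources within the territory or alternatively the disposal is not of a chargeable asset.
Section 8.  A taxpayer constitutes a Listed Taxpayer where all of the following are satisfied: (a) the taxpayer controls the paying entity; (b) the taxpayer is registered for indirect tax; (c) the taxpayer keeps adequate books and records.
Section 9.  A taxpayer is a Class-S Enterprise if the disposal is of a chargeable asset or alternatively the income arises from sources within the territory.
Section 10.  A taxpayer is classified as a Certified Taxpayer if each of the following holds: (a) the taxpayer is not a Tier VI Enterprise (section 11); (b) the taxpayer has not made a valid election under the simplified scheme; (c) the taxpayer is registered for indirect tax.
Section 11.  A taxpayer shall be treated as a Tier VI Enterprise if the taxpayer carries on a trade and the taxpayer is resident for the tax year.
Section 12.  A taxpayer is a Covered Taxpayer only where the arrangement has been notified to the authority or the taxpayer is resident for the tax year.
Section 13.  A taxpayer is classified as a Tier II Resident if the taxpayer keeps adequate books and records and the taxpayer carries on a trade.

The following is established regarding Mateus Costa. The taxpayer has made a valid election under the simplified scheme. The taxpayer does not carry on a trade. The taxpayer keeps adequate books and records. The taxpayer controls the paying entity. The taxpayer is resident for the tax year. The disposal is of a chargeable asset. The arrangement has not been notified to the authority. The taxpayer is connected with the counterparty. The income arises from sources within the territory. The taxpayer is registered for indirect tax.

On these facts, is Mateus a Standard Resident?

Yes

section 12 — Covered Taxpayer: [the arrangement has been notified to the authority? no] OR [the taxpayer is resident for the tax year? yes] → satisfied.
section 9 — Class-S Enterprise: [the disposal is of a chargeable asset? yes] OR [the income arises from sources within the territory? yes] → satisfied.
section 4 — Tier I Taxpayer: [not a Covered Taxpayer (section 12)? no] OR [not a Class-S Enterprise (section 9)? no] → not satisfied.
section 11 — Tier VI Enterprise: [the taxpayer carries on a trade? no] AND [the taxpayer is resident for the tax year? yes] → not satisfied.
section 10 — Certified Taxpayer: [not a Tier VI Enterprise (section 11)? yes] AND [the taxpayer has not made a valid election under the simplified scheme? no] AND [the taxpayer is registered for indirect tax? yes] → not satisfied.
section 3 — Tier VI Filer: [not a Tier I Taxpayer (section 4)? yes] AND [not a Certified Taxpayer (section 10)? yes] → satisfied.
section 5 — Tier II Enterprise: the taxpayer is connected with the counterparty? yes; the taxpayer does not control the paying entity? no; the taxpayer is not registered for indirect tax? no — 1 of 3 hold (need ≥2) → not satisfied.
section 8 — Listed Taxpayer: [the taxpayer controls the paying entity? yes] AND [the taxpayer is registered for indirect tax? yes] AND [the taxpayer keeps adequate books and records? yes] → satisfied.
section 2 — Class-G Person: [Tier II Enterprise (section 5)? no] OR [not a Listed Taxpayer (section 8)? no] → not satisfied.
section 1 — Standard Resident: [Tier VI Filer (section 3)? yes] AND [not a Class-G Person (section 2)? yes] → satisfied.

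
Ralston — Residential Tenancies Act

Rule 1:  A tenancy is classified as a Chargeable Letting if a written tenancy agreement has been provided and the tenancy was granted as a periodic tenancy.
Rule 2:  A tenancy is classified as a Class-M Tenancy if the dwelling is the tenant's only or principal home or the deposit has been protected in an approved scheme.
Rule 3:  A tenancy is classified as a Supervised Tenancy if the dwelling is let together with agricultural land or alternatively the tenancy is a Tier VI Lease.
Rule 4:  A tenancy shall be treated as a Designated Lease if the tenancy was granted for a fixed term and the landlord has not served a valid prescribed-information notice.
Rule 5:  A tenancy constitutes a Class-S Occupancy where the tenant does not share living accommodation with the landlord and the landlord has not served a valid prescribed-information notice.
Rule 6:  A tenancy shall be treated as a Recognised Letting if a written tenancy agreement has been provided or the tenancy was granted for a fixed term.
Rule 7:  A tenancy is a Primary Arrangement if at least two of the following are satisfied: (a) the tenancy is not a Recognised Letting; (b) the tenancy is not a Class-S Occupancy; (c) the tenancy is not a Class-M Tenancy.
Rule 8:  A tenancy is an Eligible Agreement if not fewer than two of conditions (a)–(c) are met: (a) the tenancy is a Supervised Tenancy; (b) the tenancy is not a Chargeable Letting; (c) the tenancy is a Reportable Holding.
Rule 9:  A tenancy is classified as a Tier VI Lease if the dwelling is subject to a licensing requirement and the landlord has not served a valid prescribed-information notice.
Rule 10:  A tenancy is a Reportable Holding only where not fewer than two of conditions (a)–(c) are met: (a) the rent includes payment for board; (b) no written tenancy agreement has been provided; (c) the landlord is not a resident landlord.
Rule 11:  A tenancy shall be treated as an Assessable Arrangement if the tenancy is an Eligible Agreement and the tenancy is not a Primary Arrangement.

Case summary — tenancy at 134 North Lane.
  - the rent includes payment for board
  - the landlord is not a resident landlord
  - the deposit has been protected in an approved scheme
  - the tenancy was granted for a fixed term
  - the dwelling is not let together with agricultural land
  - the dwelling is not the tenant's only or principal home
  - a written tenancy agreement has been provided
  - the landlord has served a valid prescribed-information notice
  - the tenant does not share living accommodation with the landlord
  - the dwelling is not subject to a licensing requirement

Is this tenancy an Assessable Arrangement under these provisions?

Yes

rule 9 — Tier VI Lease: [the dwelling is subject to a licensing requirement? no] AND [the landlord has not served a valid prescribed-information notice? no] → not satisfied.
rule 3 — Supervised Tenancy: [the dwelling is let together with agricultural land? no] OR [Tier VI Lease (rule 9)? no] → not satisfied.
rule 1 — Chargeable Letting: [a written tenancy agreement has been provided? yes] AND [the tenancy was granted as a periodic tenancy? no] → not satisfied.
rule 10 — Reportable Holding: the rent includes payment for board? yes; no written tenancy agreement has been provided? no; the landlord is not a resident landlord? yes — 2 of 3 hold (need ≥2) → satisfied.
rule 8 — Eligible Agreement: Supervised Tenancy (rule 3)? no; not a Chargeable Letting (rule 1)? yes; Reportable Holding (rule 10)? yes — 2 of 3 hold (need ≥2) → satisfied.
rule 6 — Recognised Letting: [a written tenancy agreement has been provided? yes] OR [the tenancy was granted for a fixed term? yes] → satisfied.
rule 5 — Class-S Occupancy: [the tenant does not share living accommodation with the landlord? yes] AND [the landlord has not served a valid prescribed-information notice? no] → not satisfied.
rule 2 — Class-M Tenancy: [the dwelling is the tenant's only or principal home? no] OR [the deposit has been protected in an approved scheme? yes] → satisfied.
rule 7 — Primary Arrangement: not a Recognised Letting (rule 6)? no; not a Class-S Occupancy (rule 5)? yes; not a Class-M Tenancy (rule 2)? no — 1 of 3 hold (need ≥2) → not satisfied.
rule 11 — Assessable Arrangement: [Eligible Agreement (rule 8)? yes] AND [not a Primary Arrangement (rule 7)? yes] → satisfied.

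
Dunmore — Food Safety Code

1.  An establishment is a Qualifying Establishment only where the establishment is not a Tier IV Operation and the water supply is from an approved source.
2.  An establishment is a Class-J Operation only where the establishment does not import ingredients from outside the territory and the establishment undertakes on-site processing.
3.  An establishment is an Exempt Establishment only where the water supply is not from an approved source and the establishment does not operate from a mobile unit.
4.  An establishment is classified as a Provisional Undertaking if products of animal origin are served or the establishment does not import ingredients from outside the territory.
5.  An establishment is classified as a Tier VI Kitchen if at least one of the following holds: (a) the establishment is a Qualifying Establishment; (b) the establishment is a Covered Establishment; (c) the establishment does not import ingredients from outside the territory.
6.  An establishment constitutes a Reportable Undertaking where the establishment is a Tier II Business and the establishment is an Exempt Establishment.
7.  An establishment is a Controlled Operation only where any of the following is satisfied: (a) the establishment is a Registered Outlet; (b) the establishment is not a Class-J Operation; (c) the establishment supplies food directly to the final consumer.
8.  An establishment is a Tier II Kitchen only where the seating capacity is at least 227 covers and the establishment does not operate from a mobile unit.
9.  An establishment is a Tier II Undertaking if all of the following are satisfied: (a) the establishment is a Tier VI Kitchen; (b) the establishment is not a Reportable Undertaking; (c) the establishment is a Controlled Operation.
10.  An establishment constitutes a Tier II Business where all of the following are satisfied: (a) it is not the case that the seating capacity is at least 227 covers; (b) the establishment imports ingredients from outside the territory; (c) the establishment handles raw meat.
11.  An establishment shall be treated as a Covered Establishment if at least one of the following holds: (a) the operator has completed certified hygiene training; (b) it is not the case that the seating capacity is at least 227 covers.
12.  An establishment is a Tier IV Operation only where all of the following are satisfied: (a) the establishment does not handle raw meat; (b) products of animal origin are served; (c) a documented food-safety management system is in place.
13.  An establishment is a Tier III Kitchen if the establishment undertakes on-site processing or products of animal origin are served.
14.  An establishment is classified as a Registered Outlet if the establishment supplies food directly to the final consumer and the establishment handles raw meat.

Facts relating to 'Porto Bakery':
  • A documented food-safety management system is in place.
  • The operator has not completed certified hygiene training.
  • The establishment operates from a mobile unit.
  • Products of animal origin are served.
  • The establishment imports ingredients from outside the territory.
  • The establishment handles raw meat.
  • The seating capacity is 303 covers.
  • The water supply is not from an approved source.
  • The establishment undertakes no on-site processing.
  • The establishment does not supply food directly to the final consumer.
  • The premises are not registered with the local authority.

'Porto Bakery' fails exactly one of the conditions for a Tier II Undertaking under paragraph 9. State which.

Tier VI Kitchen

Under paragraph 12: the establishment does not handle raw meat? no; and products of animal origin are served? yes; and a documented food-safety management system is in place? yes. So the establishment is not a Tier IV Operation.
Under paragraph 1: not a Tier IV Operation (paragraph 12)? yes; and the water supply is from an approved source? no. So the establishment is not a Qualifying Establishment.
Under paragraph 11: the operator has completed certified hygiene training? no; or seating capacity: 303 covers ≥ 227 covers? yes, so negated condition no. So the establishment is not a Covered Establishment.
Under paragraph 5: Qualifying Establishment (paragraph 1)? no; or Covered Establishment (paragraph 11)? no; or the establishment does not import ingredients from outside the territory? no. So the establishment is not a Tier VI Kitchen.
Under paragraph 10: seating capacity: 303 covers ≥ 227 covers? yes, so negated condition no; and the establishment imports ingredients from outside the territory? yes; and the establishment handles raw meat? yes. So the establishment is not a Tier II Business.
Under paragraph 3: the water supply is not from an approved source? yes; and the establishment does not operate from a mobile unit? no. So the establishment is not an Exempt Establishment.
Under paragraph 6: Tier II Business (paragraph 10)? no; and Exempt Establishment (paragraph 3)? no. So the establishment is not a Reportable Undertaking.
Under paragraph 14: the establishment supplies food directly to the final consumer? no; and the establishment handles raw meat? yes. So the establishment is not a Registered Outlet.
Under paragraph 2: the establishment does not import ingredients from outside the territory? no; and the establishment undertakes on-site processing? no. So the establishment is not a Class-J Operation.
Under paragraph 7: Registered Outlet (paragraph 14)? no; or not a Class-J Operation (paragraph 2)? yes; or the establishment supplies food directly to the final consumer? no. So the establishment is a Controlled Operation.
Under paragraph 9: Tier VI Kitchen (paragraph 5)? no; and not a Reportable Undertaking (paragraph 6)? yes; and Controlled Operation (paragraph 7)? yes. So the establishment is not a Tier II Undertaking.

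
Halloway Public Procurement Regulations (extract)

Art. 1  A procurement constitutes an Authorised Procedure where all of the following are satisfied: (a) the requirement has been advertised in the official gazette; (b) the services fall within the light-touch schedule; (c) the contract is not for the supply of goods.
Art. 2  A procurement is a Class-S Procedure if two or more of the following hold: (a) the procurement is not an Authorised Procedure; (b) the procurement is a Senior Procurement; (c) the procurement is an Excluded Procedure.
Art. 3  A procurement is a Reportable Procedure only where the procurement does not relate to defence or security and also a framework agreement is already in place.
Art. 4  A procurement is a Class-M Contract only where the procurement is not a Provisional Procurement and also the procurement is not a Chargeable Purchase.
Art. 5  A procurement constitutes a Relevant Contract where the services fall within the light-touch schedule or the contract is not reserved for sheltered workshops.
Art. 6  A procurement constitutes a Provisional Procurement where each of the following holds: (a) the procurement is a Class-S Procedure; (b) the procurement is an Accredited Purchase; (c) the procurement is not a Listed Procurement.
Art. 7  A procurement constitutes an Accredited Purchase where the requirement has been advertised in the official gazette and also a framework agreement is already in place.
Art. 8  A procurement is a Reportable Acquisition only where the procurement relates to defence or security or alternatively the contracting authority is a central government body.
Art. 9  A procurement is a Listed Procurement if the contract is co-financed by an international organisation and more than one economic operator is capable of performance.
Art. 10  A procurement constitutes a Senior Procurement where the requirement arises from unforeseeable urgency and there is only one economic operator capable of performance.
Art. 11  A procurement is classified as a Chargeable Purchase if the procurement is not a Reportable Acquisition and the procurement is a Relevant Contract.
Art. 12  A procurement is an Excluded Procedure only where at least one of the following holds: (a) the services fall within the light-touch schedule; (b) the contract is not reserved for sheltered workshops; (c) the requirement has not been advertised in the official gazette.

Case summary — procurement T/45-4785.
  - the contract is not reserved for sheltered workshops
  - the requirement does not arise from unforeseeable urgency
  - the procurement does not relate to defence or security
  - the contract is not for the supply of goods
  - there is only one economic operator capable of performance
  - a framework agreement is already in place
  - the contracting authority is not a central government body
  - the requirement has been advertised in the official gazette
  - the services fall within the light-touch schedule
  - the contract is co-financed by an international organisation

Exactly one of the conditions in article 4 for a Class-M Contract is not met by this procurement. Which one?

article 1 — Authorised Procedure: [the requirement has been advertised in the official gazette? yes] AND [the services fall within the light-touch schedule? yes] AND [the contract is not for the supply of goods? yes] → satisfied.
article 10 — Senior Procurement: [the requirement arises from unforeseeable urgency? no] AND [there is only one economic operator capable of performance? yes] → not satisfied.
article 12 — Excluded Procedure: [the services fall within the light-touch schedule? yes] OR [the contract is not reserved for sheltered workshops? yes] OR [the requirement has not been advertised in the official gazette? no] → satisfied.
article 2 — Class-S Procedure: not an Authorised Procedure (article 1)? no; Senior Procurement (article 10)? no; Excluded Procedure (article 12)? yes — 1 of 3 hold (need ≥2) → not satisfied.
article 7 — Accredited Purchase: [the requirement has been advertised in the official gazette? yes] AND [a framework agreement is already in place? yes] → satisfied.
article 9 — Listed Procurement: [the contract is co-financed by an international organisation? yes] AND [more than one economic operator is capable of performance? no] → not satisfied.
article 6 — Provisional Procurement: [Class-S Procedure (article 2)? no] AND [Accredited Purchase (article 7)? yes] AND [not a Listed Procurement (article 9)? yes] → not satisfied.
article 8 — Reportable Acquisition: [the procurement relates to defence or security? no] OR [the contracting authority is a central government body? no] → not satisfied.
article 5 — Relevant Contract: [the services fall within the light-touch schedule? yes] OR [the contract is not reserved for sheltered workshops? yes] → satisfied.
article 11 — Chargeable Purchase: [not a Reportable Acquisition (article 8)? yes] AND [Relevant Contract (article 5)? yes] → satisfied.
article 4 — Class-M Contract: [not a Provisional Procurement (article 6)? yes] AND [not a Chargeable Purchase (article 11)? no] → not satisfied.

Chargeable Purchase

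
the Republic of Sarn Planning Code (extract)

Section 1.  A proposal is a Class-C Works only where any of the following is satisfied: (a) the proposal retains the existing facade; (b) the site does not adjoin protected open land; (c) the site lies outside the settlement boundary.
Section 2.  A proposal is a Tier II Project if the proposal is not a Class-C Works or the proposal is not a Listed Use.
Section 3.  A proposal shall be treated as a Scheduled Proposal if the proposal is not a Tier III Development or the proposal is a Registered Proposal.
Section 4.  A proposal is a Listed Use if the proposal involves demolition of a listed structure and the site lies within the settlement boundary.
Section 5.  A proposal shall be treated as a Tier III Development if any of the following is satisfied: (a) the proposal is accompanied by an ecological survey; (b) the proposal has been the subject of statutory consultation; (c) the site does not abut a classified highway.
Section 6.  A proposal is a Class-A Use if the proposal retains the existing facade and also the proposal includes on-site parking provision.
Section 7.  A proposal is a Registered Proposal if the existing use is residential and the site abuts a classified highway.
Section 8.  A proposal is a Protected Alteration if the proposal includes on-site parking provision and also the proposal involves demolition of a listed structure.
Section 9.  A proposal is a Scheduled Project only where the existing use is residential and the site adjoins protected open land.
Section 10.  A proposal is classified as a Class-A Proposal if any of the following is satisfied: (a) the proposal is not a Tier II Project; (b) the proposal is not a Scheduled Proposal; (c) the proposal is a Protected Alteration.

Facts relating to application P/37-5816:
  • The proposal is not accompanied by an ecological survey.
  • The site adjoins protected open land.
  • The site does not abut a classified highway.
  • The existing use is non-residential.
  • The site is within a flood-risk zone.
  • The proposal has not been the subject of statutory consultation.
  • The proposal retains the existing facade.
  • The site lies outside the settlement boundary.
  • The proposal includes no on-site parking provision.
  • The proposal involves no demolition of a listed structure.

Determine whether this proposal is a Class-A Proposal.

Yes

Under section 1: the proposal retains the existing facade? yes; or the site does not adjoin protected open land? no; or the site lies outside the settlement boundary? yes. So the proposal is a Class-C Works.
Under section 4: the proposal involves demolition of a listed structure? no; and the site lies within the settlement boundary? no. So the proposal is not a Listed Use.
Under section 2: not a Class-C Works (section 1)? no; or not a Listed Use (section 4)? yes. So the proposal is a Tier II Project.
Under section 5: the proposal is accompanied by an ecological survey? no; or the proposal has been the subject of statutory consultation? no; or the site does not abut a classified highway? yes. So the proposal is a Tier III Development.
Under section 7: the existing use is residential? no; and the site abuts a classified highway? no. So the proposal is not a Registered Proposal.
Under section 3: not a Tier III Development (section 5)? no; or Registered Proposal (section 7)? no. So the proposal is not a Scheduled Proposal.
Under section 8: the proposal includes on-site parking provision? no; and the proposal involves demolition of a listed structure? no. So the proposal is not a Protected Alteration.
Under section 10: not a Tier II Project (section 2)? no; or not a Scheduled Proposal (section 3)? yes; or Protected Alteration (section 8)? no. So the proposal is a Class-A Proposal.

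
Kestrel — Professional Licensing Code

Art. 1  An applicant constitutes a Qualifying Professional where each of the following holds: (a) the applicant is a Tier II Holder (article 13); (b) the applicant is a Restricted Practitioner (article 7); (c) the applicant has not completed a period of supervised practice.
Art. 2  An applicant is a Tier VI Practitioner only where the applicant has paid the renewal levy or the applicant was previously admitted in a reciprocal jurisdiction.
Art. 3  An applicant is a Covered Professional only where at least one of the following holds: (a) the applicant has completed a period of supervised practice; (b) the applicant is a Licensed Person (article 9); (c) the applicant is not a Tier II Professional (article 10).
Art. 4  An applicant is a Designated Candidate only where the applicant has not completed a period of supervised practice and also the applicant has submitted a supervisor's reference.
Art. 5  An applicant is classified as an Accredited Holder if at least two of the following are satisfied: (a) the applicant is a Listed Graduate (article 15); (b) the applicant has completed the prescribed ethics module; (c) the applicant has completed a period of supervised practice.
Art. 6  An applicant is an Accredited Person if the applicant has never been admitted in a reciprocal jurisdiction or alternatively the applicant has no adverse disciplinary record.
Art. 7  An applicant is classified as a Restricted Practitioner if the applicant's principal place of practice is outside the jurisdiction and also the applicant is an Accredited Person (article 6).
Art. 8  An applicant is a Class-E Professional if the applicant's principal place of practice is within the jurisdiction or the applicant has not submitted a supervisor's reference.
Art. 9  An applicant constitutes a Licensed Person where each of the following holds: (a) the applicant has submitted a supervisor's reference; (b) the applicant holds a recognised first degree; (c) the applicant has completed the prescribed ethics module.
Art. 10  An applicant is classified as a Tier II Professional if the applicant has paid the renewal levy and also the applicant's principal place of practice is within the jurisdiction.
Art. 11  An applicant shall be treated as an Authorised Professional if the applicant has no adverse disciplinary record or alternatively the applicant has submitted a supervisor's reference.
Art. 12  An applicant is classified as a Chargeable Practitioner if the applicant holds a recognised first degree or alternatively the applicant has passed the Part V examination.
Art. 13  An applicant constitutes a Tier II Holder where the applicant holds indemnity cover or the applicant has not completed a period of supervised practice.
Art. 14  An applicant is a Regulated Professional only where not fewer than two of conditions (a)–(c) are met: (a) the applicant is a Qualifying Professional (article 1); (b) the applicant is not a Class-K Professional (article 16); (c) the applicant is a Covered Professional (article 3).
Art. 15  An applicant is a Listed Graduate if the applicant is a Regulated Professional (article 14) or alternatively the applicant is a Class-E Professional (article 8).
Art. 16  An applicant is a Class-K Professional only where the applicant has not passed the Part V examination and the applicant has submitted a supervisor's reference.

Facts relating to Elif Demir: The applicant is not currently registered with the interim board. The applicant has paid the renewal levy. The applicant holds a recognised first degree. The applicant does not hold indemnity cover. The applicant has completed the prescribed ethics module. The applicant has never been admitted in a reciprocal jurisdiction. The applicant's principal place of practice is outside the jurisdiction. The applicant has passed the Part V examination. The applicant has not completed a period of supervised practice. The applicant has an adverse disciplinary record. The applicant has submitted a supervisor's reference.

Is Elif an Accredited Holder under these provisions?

Under article 13: the applicant holds indemnity cover? no; or the applicant has not completed a period of supervised practice? yes. So the applicant is a Tier II Holder.
Under article 6: the applicant has never been admitted in a reciprocal jurisdiction? yes; or the applicant has no adverse disciplinary record? no. So the applicant is an Accredited Person.
Under article 7: the applicant's principal place of practice is outside the jurisdiction? yes; and Accredited Person (article 6)? yes. So the applicant is a Restricted Practitioner.
Under article 1: Tier II Holder (article 13)? yes; and Restricted Practitioner (article 7)? yes; and the applicant has not completed a period of supervised practice? yes. So the applicant is a Qualifying Professional.
Under article 16: the applicant has not passed the Part V examination? no; and the applicant has submitted a supervisor's reference? yes. So the applicant is not a Class-K Professional.
Under article 9: the applicant has submitted a supervisor's reference? yes; and the applicant holds a recognised first degree? yes; and the applicant has completed the prescribed ethics module? yes. So the applicant is a Licensed Person.
Under article 10: the applicant has paid the renewal levy? yes; and the applicant's principal place of practice is within the jurisdiction? no. So the applicant is not a Tier II Professional.
Under article 3: the applicant has completed a period of supervised practice? no; or Licensed Person (article 9)? yes; or not a Tier II Professional (article 10)? yes. So the applicant is a Covered Professional.
Under article 14: Qualifying Professional (article 1)? yes; not a Class-K Professional (article 16)? yes; Covered Professional (article 3)? yes — 3 of 3 hold (need ≥2) → satisfied.
Under article 8: the applicant's principal place of practice is within the jurisdiction? no; or the applicant has not submitted a supervisor's reference? no. So the applicant is not a Class-E Professional.
Under article 15: Regulated Professional (article 14)? yes; or Class-E Professional (article 8)? no. So the applicant is a Listed Graduate.
Under article 5: Listed Graduate (article 15)? yes; the applicant has completed the prescribed ethics module? yes; the applicant has completed a period of supervised practice? no — 2 of 3 hold (need ≥2) → satisfied.

Yes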